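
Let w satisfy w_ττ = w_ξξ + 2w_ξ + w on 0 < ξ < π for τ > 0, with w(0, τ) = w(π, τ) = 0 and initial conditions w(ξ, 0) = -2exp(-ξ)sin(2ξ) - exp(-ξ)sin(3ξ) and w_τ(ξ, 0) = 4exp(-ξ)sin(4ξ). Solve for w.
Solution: Substitute w = exp(-ξ)u, i.e. u = exp(ξ)w.
By the product rule, w_ξ = exp(-ξ)(u_ξ - u), w_ξξ = exp(-ξ)(u_ξξ - 2u_ξ + u), w_ττ = exp(-ξ)u_ττ.
Substituting into the PDE and dividing by exp(-ξ): u_ττ = (u_ξξ - 2u_ξ + u) + 2(u_ξ - u) + u.
The lower-order terms cancel, leaving the standard wave equation u_ττ = u_ξξ.
Initial data for u: u(ξ,0) = exp(ξ)w(ξ,0) = -2sin(2ξ) - sin(3ξ); u_τ(ξ,0) = exp(ξ)w_τ(ξ,0) = 4sin(4ξ). The boundary conditions carry over: u(0,τ) = u(π,τ) = 0.
Solve for u:
  Using separation of variables u = X(ξ)T(τ):
  Eigenfunctions: sin(nξ), n = 1, 2, 3, ...
  General solution: u(ξ, τ) = Σ [A_n cos(n τ) + B_n sin(n τ)] sin(nξ)
  From u(ξ,0) = -2sin(2ξ) - sin(3ξ): A_2=-2, A_3=-1. From u_τ(ξ,0) = 4sin(4ξ), using u_τ(ξ,0) = Σ ω_n B_n sin(nξ) with ω_n = n: B_4 = 4/4 = 1.
Hence u(ξ,τ) = -2sin(2ξ)cos(2τ) - sin(3ξ)cos(3τ) + sin(4ξ)sin(4τ).
Transform back: w(ξ,τ) = exp(-ξ)u(ξ,τ).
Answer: w(ξ, τ) = -2exp(-ξ)sin(2ξ)cos(2τ) - exp(-ξ)sin(3ξ)cos(3τ) + exp(-ξ)sin(4ξ)sin(4τ)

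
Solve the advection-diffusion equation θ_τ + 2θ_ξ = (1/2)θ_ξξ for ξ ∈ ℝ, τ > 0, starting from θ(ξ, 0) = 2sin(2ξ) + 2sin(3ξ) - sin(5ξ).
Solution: Moving frame: η = ξ - 2τ, σ = τ, θ = u(η,σ), so θ_τ = u_σ - 2u_η and θ_ξξ = u_ηη.
Hence θ_τ + 2θ_ξ = u_σ and the PDE becomes the heat equation u_σ = (1/2)u_ηη on η ∈ ℝ.
Initial data: u(η,0) = θ(η,0) = 2sin(2η) + 2sin(3η) - sin(5η). Each mode sin(nη) decays as exp(-n²σ/2) on ℝ, so u(η,σ) = Σ c_n exp(-n²σ/2) sin(nη) with c_2=2, c_3=2, c_5=-1: u(η,σ) = 2exp(-2σ)sin(2η) + 2exp(-9σ/2)sin(3η) - exp(-25σ/2)sin(5η).
Substituting back: θ(ξ,τ) = u(ξ - 2τ, τ).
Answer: θ(ξ, τ) = 2exp(-2τ)sin(2ξ - 4τ) + 2exp(-9τ/2)sin(3ξ - 6τ) - exp(-25τ/2)sin(5ξ - 10τ)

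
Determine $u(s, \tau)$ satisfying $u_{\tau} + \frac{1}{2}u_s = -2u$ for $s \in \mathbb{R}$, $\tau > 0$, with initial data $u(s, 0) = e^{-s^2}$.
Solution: Substitute $u = e^{-2\tau}w$.
Then $u_{\tau} = e^{-2\tau}(w_{\tau} - 2w)$, $u_s = e^{-2\tau}w_s$; substituting and dividing by $e^{-2\tau}$, the lower-order terms cancel: $w_{\tau} + \frac{1}{2}w_s = 0$ (standard advection equation).
Data for $w$: $w(s,0) = u(s,0) = e^{-s^2}$.
By characteristics ($ds/d\tau = 1/2$), $w(s,\tau) = f(s - \frac{1}{2}\tau)$ with $f = w( \cdot , 0)$.
So $w(s,\tau) = e^{-(s - \tau/2)^2}$, and $u(s,\tau) = e^{-2\tau}w(s,\tau)$.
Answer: $u(s, \tau) = e^{-2 \tau} e^{-(-\tau/2 + s)^2}$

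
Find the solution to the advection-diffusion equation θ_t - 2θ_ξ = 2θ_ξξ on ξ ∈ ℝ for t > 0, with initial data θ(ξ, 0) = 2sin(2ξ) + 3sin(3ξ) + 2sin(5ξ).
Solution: Change to a moving frame: let η = ξ + 2t, σ = t and write θ(ξ,t) = u(η,σ).
By the chain rule θ_t = u_σ + 2u_η, θ_ξ = u_η, θ_ξξ = u_ηη.
Then θ_t - 2θ_ξ = u_σ: the advection term cancels and the PDE becomes the heat equation u_σ = 2u_ηη on η ∈ ℝ.
Initial data: u(η,0) = θ(η,0) = 2sin(2η) + 3sin(3η) + 2sin(5η).
On η ∈ ℝ each mode satisfies (sin(nη))″ = -n² sin(nη), so exp(-2n²σ) sin(nη) solves the heat equation; by superposition u(η,σ) = Σ c_n exp(-2n²σ) sin(nη).
Reading off the coefficients: c_2=2, c_3=3, c_5=2, so u(η,σ) = 2exp(-8σ)sin(2η) + 3exp(-18σ)sin(3η) + 2exp(-50σ)sin(5η).
Substituting back η = ξ + 2t, σ = t: θ(ξ,t) = u(ξ + 2t, t).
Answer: θ(ξ, t) = 2exp(-8t)sin(4t + 2ξ) + 3exp(-18t)sin(6t + 3ξ) + 2exp(-50t)sin(10t + 5ξ)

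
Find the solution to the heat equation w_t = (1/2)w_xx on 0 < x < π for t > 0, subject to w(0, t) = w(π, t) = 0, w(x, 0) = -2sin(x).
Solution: Using separation of variables w = X(x)T(t):
Eigenfunctions: sin(nx), n = 1, 2, 3, ...
General solution: w(x, t) = Σ c_n sin(nx) exp(-n² t/2)
Matching w(x,0) = -2sin(x) term by term: c_1=-2.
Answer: w(x, t) = -2exp(-t/2)sin(x)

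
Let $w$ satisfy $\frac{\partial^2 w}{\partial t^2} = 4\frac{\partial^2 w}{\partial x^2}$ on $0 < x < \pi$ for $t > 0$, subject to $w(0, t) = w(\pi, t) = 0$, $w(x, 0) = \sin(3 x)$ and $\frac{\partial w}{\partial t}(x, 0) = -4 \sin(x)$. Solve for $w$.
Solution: Separating variables: $w = \sum [A_n \cos(\omega_n t) + B_n \sin(\omega_n t)] \sin(nx)$, $\omega_n = 2n$. From ICs ($B_n$ = velocity coefficient / $\omega_n$): $A_3=1, B_1=-2$.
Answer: $w(x, t) = -2 \sin(2 t) \sin(x) + \sin(3 x) \cos(6 t)$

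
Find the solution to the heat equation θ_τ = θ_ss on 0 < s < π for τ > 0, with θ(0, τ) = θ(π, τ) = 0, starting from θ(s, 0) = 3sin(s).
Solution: Using separation of variables θ = X(s)G(τ):
Eigenfunctions: sin(ns), n = 1, 2, 3, ...
General solution: θ(s, τ) = Σ c_n sin(ns) exp(-n² τ)
Matching θ(s,0) = 3sin(s) term by term: c_1=3.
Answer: θ(s, τ) = 3exp(-τ)sin(s)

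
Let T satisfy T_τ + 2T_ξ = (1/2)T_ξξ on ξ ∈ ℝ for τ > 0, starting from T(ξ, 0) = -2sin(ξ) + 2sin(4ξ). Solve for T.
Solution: Change to a moving frame: let η = ξ - 2τ, σ = τ and write T(ξ,τ) = u(η,σ).
By the chain rule T_τ = u_σ - 2u_η, T_ξ = u_η, T_ξξ = u_ηη.
Then T_τ + 2T_ξ = u_σ: the advection term cancels and the PDE becomes the heat equation u_σ = (1/2)u_ηη on η ∈ ℝ.
Initial data: u(η,0) = T(η,0) = -2sin(η) + 2sin(4η).
On η ∈ ℝ each mode satisfies (sin(nη))″ = -n² sin(nη), so exp(-n²σ/2) sin(nη) solves the heat equation; by superposition u(η,σ) = Σ c_n exp(-n²σ/2) sin(nη).
Reading off the coefficients: c_1=-2, c_4=2, so u(η,σ) = 2exp(-8σ)sin(4η) - 2exp(-σ/2)sin(η).
Substituting back η = ξ - 2τ, σ = τ: T(ξ,τ) = u(ξ - 2τ, τ).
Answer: T(ξ, τ) = 2exp(-8τ)sin(4ξ - 8τ) - 2exp(-τ/2)sin(ξ - 2τ)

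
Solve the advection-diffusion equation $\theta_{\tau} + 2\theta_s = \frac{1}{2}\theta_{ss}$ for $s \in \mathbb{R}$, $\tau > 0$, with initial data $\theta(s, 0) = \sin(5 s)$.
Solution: Change to a moving frame: let $\eta = s - 2\tau$, $\sigma = \tau$ and write $\theta(s,\tau) = u(\eta,\sigma)$.
By the chain rule $\theta_{\tau} = u_{\sigma} - 2u_{\eta}$, $\theta_s = u_{\eta}$, $\theta_{ss} = u_{\eta\eta}$.
Then $\theta_{\tau} + 2\theta_s = u_{\sigma}$: the advection term cancels and the PDE becomes the heat equation $u_{\sigma} = \frac{1}{2}u_{\eta\eta}$ on $\eta \in \mathbb{R}$.
Initial data: $u(\eta,0) = \theta(\eta,0) = \sin(5 \eta)$.
On $\eta \in \mathbb{R}$ each mode satisfies $(\sin(n\eta))'' = -n^2 \sin(n\eta)$, so $e^{-n^2\sigma/2} \sin(n\eta)$ solves the heat equation; by superposition $u(\eta,\sigma) = \sum c_n e^{-n^2\sigma/2} \sin(n\eta)$.
Reading off the coefficients: $c_5=1$, so $u(\eta,\sigma) = e^{-25 \sigma/2} \sin(5 \eta)$.
Substituting back $\eta = s - 2\tau$, $\sigma = \tau$: $\theta(s,\tau) = u(s - 2\tau, \tau)$.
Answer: $\theta(s, \tau) = - e^{-25 \tau/2} \sin(10 \tau - 5 s)$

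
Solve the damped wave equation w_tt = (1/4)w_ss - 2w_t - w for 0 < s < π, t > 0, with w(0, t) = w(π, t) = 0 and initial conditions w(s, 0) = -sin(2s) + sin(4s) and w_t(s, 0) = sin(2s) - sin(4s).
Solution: Substitute w = exp(-t)u.
Then w_t = exp(-t)(u_t - u), w_tt = exp(-t)(u_tt - 2u_t + u), w_ss = exp(-t)u_ss; substituting and dividing by exp(-t), the lower-order terms cancel: u_tt = (1/4)u_ss (standard wave equation).
Data for u: u(s,0) = w(s,0) = -sin(2s) + sin(4s); u_t(s,0) = w_t(s,0) + w(s,0) = 0. The boundary conditions carry over: u(0,t) = u(π,t) = 0.
Separating variables: u = Σ [A_n cos(ω_n t) + B_n sin(ω_n t)] sin(ns), ω_n = n/2. From ICs: A_2=-1, A_4=1.
So u(s,t) = -sin(2s)cos(t) + sin(4s)cos(2t), and w(s,t) = exp(-t)u(s,t).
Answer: w(s, t) = -exp(-t)sin(2s)cos(t) + exp(-t)sin(4s)cos(2t)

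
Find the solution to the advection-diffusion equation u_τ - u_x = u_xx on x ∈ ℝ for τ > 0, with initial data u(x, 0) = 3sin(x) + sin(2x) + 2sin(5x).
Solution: Change to a moving frame: let η = x + τ, σ = τ and write u(x,τ) = w(η,σ).
By the chain rule u_τ = w_σ + w_η, u_x = w_η, u_xx = w_ηη.
Then u_τ - u_x = w_σ: the advection term cancels and the PDE becomes the heat equation w_σ = w_ηη on η ∈ ℝ.
Initial data: w(η,0) = u(η,0) = 3sin(η) + sin(2η) + 2sin(5η).
On η ∈ ℝ each mode satisfies (sin(nη))″ = -n² sin(nη), so exp(-n²σ) sin(nη) solves the heat equation; by superposition w(η,σ) = Σ c_n exp(-n²σ) sin(nη).
Reading off the coefficients: c_1=3, c_2=1, c_5=2, so w(η,σ) = 3exp(-σ)sin(η) + exp(-4σ)sin(2η) + 2exp(-25σ)sin(5η).
Substituting back η = x + τ, σ = τ: u(x,τ) = w(x + τ, τ).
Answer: u(x, τ) = 3exp(-τ)sin(x + τ) + exp(-4τ)sin(2x + 2τ) + 2exp(-25τ)sin(5x + 5τ)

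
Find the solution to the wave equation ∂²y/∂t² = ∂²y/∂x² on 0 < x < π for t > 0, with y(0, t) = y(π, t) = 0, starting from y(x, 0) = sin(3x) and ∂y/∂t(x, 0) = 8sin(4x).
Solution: Using separation of variables y = X(x)T(t):
Eigenfunctions: sin(nx), n = 1, 2, 3, ...
General solution: y(x, t) = Σ [A_n cos(n t) + B_n sin(n t)] sin(nx)
From y(x,0) = sin(3x): A_3=1. From y_t(x,0) = 8sin(4x), using y_t(x,0) = Σ ω_n B_n sin(nx) with ω_n = n: B_4 = 8/4 = 2.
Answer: y(x, t) = 2sin(4t)sin(4x) + sin(3x)cos(3t)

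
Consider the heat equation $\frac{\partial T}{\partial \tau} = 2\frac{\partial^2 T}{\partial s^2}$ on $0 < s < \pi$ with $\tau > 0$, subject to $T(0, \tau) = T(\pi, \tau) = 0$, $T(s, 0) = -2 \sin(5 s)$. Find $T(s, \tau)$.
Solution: Separating variables: $T = \sum c_n e^{-2n^2\tau} \sin(ns)$. From $T(s,0) = -2 \sin(5 s)$: $c_5=-2$.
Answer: $T(s, \tau) = -2 e^{-50 \tau} \sin(5 s)$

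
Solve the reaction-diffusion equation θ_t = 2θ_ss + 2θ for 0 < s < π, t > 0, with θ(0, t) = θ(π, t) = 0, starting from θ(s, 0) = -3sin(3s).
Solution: Substitute θ = exp(2t)u, i.e. u = exp(-2t)θ.
By the product rule, θ_t = exp(2t)(u_t + 2u), θ_ss = exp(2t)u_ss.
Substituting into the PDE and dividing by exp(2t): u_t + 2u = 2u_ss + 2u.
The lower-order terms cancel, leaving the standard heat equation u_t = 2u_ss.
Initial data for u: u(s,0) = θ(s,0) = -3sin(3s). The boundary conditions carry over: u(0,t) = u(π,t) = 0.
Solve for u:
  Using separation of variables u = X(s)G(t):
  Eigenfunctions: sin(ns), n = 1, 2, 3, ...
  General solution: u(s, t) = Σ c_n sin(ns) exp(-2n² t)
  Matching u(s,0) = -3sin(3s) term by term: c_3=-3.
Hence u(s,t) = -3exp(-18t)sin(3s).
Transform back: θ(s,t) = exp(2t)u(s,t).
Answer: θ(s, t) = -3exp(-16t)sin(3s)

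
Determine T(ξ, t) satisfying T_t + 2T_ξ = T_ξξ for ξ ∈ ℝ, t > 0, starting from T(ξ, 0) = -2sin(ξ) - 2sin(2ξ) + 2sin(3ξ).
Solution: Moving frame: η = ξ - 2t, σ = t, T = u(η,σ), so T_t = u_σ - 2u_η and T_ξξ = u_ηη.
Hence T_t + 2T_ξ = u_σ and the PDE becomes the heat equation u_σ = u_ηη on η ∈ ℝ.
Initial data: u(η,0) = T(η,0) = -2sin(η) - 2sin(2η) + 2sin(3η). Each mode sin(nη) decays as exp(-n²σ) on ℝ, so u(η,σ) = Σ c_n exp(-n²σ) sin(nη) with c_1=-2, c_2=-2, c_3=2: u(η,σ) = -2exp(-σ)sin(η) - 2exp(-4σ)sin(2η) + 2exp(-9σ)sin(3η).
Substituting back: T(ξ,t) = u(ξ - 2t, t).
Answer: T(ξ, t) = 2exp(-t)sin(2t - ξ) + 2exp(-4t)sin(4t - 2ξ) - 2exp(-9t)sin(6t - 3ξ)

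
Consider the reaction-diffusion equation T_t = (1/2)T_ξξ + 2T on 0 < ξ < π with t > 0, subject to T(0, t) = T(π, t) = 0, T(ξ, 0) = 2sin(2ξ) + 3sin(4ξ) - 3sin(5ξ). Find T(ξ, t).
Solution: Substitute T = exp(2t)u.
Then T_t = exp(2t)(u_t + 2u), T_ξξ = exp(2t)u_ξξ; substituting and dividing by exp(2t), the lower-order terms cancel: u_t = (1/2)u_ξξ (standard heat equation).
Data for u: u(ξ,0) = T(ξ,0) = 2sin(2ξ) + 3sin(4ξ) - 3sin(5ξ). The boundary conditions carry over: u(0,t) = u(π,t) = 0.
Separating variables: u = Σ c_n exp(-n²t/2) sin(nξ). From u(ξ,0) = 2sin(2ξ) + 3sin(4ξ) - 3sin(5ξ): c_2=2, c_4=3, c_5=-3.
So u(ξ,t) = 2exp(-2t)sin(2ξ) + 3exp(-8t)sin(4ξ) - 3exp(-25t/2)sin(5ξ), and T(ξ,t) = exp(2t)u(ξ,t).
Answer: T(ξ, t) = 2sin(2ξ) + 3exp(-6t)sin(4ξ) - 3exp(-21t/2)sin(5ξ)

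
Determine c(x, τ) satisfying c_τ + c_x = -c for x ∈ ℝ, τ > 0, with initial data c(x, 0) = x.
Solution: Substitute c = exp(-τ)u, i.e. u = exp(τ)c.
By the product rule, c_τ = exp(-τ)(u_τ - u), c_x = exp(-τ)u_x.
Substituting into the PDE and dividing by exp(-τ): u_τ - u + u_x = -u.
The lower-order terms cancel, leaving the standard advection equation u_τ + u_x = 0.
Initial data for u: u(x,0) = c(x,0) = x.
Solve for u:
  By method of characteristics (waves move right with speed 1):
  Along characteristics x - τ = const, u is constant, so u(x,τ) = f(x - τ) with f = u(·, 0).
Hence u(x,τ) = x - τ.
Transform back: c(x,τ) = exp(-τ)u(x,τ).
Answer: c(x, τ) = xexp(-τ) - τexp(-τ)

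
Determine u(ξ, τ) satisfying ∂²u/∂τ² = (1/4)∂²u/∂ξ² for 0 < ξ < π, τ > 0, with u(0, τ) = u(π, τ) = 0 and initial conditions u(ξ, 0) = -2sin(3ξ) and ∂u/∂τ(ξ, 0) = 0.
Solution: Separating variables: u = Σ [A_n cos(ω_n τ) + B_n sin(ω_n τ)] sin(nξ), ω_n = n/2. From ICs: A_3=-2.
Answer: u(ξ, τ) = -2sin(3ξ)cos(3τ/2)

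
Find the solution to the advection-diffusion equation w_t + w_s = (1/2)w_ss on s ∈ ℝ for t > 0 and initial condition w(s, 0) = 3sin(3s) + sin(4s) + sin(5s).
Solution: Change to a moving frame: let η = s - t, σ = t and write w(s,t) = u(η,σ).
By the chain rule w_t = u_σ - u_η, w_s = u_η, w_ss = u_ηη.
Then w_t + w_s = u_σ: the advection term cancels and the PDE becomes the heat equation u_σ = (1/2)u_ηη on η ∈ ℝ.
Initial data: u(η,0) = w(η,0) = 3sin(3η) + sin(4η) + sin(5η).
On η ∈ ℝ each mode satisfies (sin(nη))″ = -n² sin(nη), so exp(-n²σ/2) sin(nη) solves the heat equation; by superposition u(η,σ) = Σ c_n exp(-n²σ/2) sin(nη).
Reading off the coefficients: c_3=3, c_4=1, c_5=1, so u(η,σ) = exp(-8σ)sin(4η) + 3exp(-9σ/2)sin(3η) + exp(-25σ/2)sin(5η).
Substituting back η = s - t, σ = t: w(s,t) = u(s - t, t).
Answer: w(s, t) = exp(-8t)sin(4s - 4t) + 3exp(-9t/2)sin(3s - 3t) + exp(-25t/2)sin(5s - 5t)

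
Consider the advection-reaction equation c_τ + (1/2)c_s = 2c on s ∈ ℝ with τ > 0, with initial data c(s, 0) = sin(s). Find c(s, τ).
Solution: Substitute c = exp(2τ)u, i.e. u = exp(-2τ)c.
By the product rule, c_τ = exp(2τ)(u_τ + 2u), c_s = exp(2τ)u_s.
Substituting into the PDE and dividing by exp(2τ): u_τ + 2u + (1/2)u_s = 2u.
The lower-order terms cancel, leaving the standard advection equation u_τ + (1/2)u_s = 0.
Initial data for u: u(s,0) = c(s,0) = sin(s).
Solve for u:
  By method of characteristics (waves move right with speed 1/2):
  Along characteristics s - (1/2)τ = const, u is constant, so u(s,τ) = f(s - (1/2)τ) with f = u(·, 0).
Hence u(s,τ) = sin(s - τ/2).
Transform back: c(s,τ) = exp(2τ)u(s,τ).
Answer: c(s, τ) = exp(2τ)sin(s - τ/2)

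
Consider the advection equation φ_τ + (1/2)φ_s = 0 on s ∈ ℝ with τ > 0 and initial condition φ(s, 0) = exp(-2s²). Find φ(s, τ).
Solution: By method of characteristics (waves move right with speed 1/2):
Along characteristics s - (1/2)τ = const, φ is constant, so φ(s,τ) = f(s - (1/2)τ) with f = φ(·, 0).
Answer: φ(s, τ) = exp(-2(s - τ/2)²)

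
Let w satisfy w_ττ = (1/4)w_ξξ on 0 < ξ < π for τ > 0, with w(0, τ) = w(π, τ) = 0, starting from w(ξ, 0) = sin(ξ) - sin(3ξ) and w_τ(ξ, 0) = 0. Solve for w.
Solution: Separating variables: w = Σ [A_n cos(ω_n τ) + B_n sin(ω_n τ)] sin(nξ), ω_n = n/2. From ICs: A_1=1, A_3=-1.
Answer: w(ξ, τ) = sin(ξ)cos(τ/2) - sin(3ξ)cos(3τ/2)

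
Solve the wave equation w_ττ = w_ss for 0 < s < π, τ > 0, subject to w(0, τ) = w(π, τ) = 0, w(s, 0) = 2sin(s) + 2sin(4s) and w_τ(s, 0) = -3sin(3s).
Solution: Using separation of variables w = X(s)T(τ):
Eigenfunctions: sin(ns), n = 1, 2, 3, ...
General solution: w(s, τ) = Σ [A_n cos(n τ) + B_n sin(n τ)] sin(ns)
From w(s,0) = 2sin(s) + 2sin(4s): A_1=2, A_4=2. From w_τ(s,0) = -3sin(3s), using w_τ(s,0) = Σ ω_n B_n sin(ns) with ω_n = n: B_3 = (-3)/3 = -1.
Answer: w(s, τ) = 2sin(s)cos(τ) - sin(3s)sin(3τ) + 2sin(4s)cos(4τ)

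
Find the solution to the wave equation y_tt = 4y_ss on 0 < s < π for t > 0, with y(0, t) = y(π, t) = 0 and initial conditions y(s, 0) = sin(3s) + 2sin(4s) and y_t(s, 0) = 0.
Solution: Using separation of variables y = X(s)T(t):
Eigenfunctions: sin(ns), n = 1, 2, 3, ...
General solution: y(s, t) = Σ [A_n cos(2n t) + B_n sin(2n t)] sin(ns)
From y(s,0) = sin(3s) + 2sin(4s): A_3=1, A_4=2. From y_t(s,0) = 0: all B_n = 0.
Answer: y(s, t) = sin(3s)cos(6t) + 2sin(4s)cos(8t)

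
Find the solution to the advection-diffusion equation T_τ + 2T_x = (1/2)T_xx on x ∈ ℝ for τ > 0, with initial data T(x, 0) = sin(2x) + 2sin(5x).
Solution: Change to a moving frame: let η = x - 2τ, σ = τ and write T(x,τ) = u(η,σ).
By the chain rule T_τ = u_σ - 2u_η, T_x = u_η, T_xx = u_ηη.
Then T_τ + 2T_x = u_σ: the advection term cancels and the PDE becomes the heat equation u_σ = (1/2)u_ηη on η ∈ ℝ.
Initial data: u(η,0) = T(η,0) = sin(2η) + 2sin(5η).
On η ∈ ℝ each mode satisfies (sin(nη))″ = -n² sin(nη), so exp(-n²σ/2) sin(nη) solves the heat equation; by superposition u(η,σ) = Σ c_n exp(-n²σ/2) sin(nη).
Reading off the coefficients: c_2=1, c_5=2, so u(η,σ) = exp(-2σ)sin(2η) + 2exp(-25σ/2)sin(5η).
Substituting back η = x - 2τ, σ = τ: T(x,τ) = u(x - 2τ, τ).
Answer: T(x, τ) = exp(-2τ)sin(2x - 4τ) + 2exp(-25τ/2)sin(5x - 10τ)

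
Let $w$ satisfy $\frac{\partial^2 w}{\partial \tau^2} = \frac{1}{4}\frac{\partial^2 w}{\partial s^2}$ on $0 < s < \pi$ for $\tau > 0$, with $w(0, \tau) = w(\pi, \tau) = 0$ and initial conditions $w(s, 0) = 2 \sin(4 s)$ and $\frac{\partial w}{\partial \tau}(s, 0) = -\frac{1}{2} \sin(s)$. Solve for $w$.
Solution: Using separation of variables $w = X(s)T(\tau)$:
Eigenfunctions: $\sin(ns)$, $n = 1, 2, 3, \ldots$
General solution: $w(s, \tau) = \sum [A_n \cos(n \tau/2) + B_n \sin(n \tau/2)] \sin(ns)$
From $w(s,0) = 2 \sin(4 s)$: $A_4=2$. From $w_{\tau}(s,0) = -\frac{1}{2} \sin(s)$, using $w_{\tau}(s,0) = \sum \omega_n B_n \sin(ns)$ with $\omega_n = n/2$: $B_1 = (-1/2)/(1/2) = -1$.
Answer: $w(s, \tau) = - \sin(\tau/2) \sin(s) + 2 \sin(4 s) \cos(2 \tau)$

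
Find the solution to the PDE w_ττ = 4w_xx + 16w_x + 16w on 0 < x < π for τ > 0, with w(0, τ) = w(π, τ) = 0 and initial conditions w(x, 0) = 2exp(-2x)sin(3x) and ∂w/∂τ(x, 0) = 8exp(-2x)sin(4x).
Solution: Substitute w = exp(-2x)u, i.e. u = exp(2x)w.
By the product rule, w_x = exp(-2x)(u_x - 2u), w_xx = exp(-2x)(u_xx - 4u_x + 4u), w_ττ = exp(-2x)u_ττ.
Substituting into the PDE and dividing by exp(-2x): u_ττ = 4(u_xx - 4u_x + 4u) + 16(u_x - 2u) + 16u.
The lower-order terms cancel, leaving the standard wave equation u_ττ = 4u_xx.
Initial data for u: u(x,0) = exp(2x)w(x,0) = 2sin(3x); u_τ(x,0) = exp(2x)w_τ(x,0) = 8sin(4x). The boundary conditions carry over: u(0,τ) = u(π,τ) = 0.
Solve for u:
  Using separation of variables u = X(x)T(τ):
  Eigenfunctions: sin(nx), n = 1, 2, 3, ...
  General solution: u(x, τ) = Σ [A_n cos(2n τ) + B_n sin(2n τ)] sin(nx)
  From u(x,0) = 2sin(3x): A_3=2. From u_τ(x,0) = 8sin(4x), using u_τ(x,0) = Σ ω_n B_n sin(nx) with ω_n = 2n: B_4 = 8/8 = 1.
Hence u(x,τ) = 2sin(3x)cos(6τ) + sin(4x)sin(8τ).
Transform back: w(x,τ) = exp(-2x)u(x,τ).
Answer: w(x, τ) = 2exp(-2x)sin(3x)cos(6τ) + exp(-2x)sin(4x)sin(8τ)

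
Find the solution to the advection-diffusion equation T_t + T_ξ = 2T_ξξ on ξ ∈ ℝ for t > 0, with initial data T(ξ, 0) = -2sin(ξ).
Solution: Change to a moving frame: let η = ξ - t, σ = t and write T(ξ,t) = u(η,σ).
By the chain rule T_t = u_σ - u_η, T_ξ = u_η, T_ξξ = u_ηη.
Then T_t + T_ξ = u_σ: the advection term cancels and the PDE becomes the heat equation u_σ = 2u_ηη on η ∈ ℝ.
Initial data: u(η,0) = T(η,0) = -2sin(η).
On η ∈ ℝ each mode satisfies (sin(nη))″ = -n² sin(nη), so exp(-2n²σ) sin(nη) solves the heat equation; by superposition u(η,σ) = Σ c_n exp(-2n²σ) sin(nη).
Reading off the coefficients: c_1=-2, so u(η,σ) = -2exp(-2σ)sin(η).
Substituting back η = ξ - t, σ = t: T(ξ,t) = u(ξ - t, t).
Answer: T(ξ, t) = 2exp(-2t)sin(t - ξ)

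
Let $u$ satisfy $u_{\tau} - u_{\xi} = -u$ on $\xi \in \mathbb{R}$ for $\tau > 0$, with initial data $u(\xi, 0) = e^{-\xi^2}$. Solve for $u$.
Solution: Substitute $u = e^{-\tau}w$.
Then $u_{\tau} = e^{-\tau}(w_{\tau} - w)$, $u_{\xi} = e^{-\tau}w_{\xi}$; substituting and dividing by $e^{-\tau}$, the lower-order terms cancel: $w_{\tau} - w_{\xi} = 0$ (standard advection equation).
Data for $w$: $w(\xi,0) = u(\xi,0) = e^{-\xi^2}$.
By characteristics ($d\xi/d\tau = -1$), $w(\xi,\tau) = f(\xi + \tau)$ with $f = w( \cdot , 0)$.
So $w(\xi,\tau) = e^{-(\xi + \tau)^2}$, and $u(\xi,\tau) = e^{-\tau}w(\xi,\tau)$.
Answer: $u(\xi, \tau) = e^{-\tau} e^{-(\tau + \xi)^2}$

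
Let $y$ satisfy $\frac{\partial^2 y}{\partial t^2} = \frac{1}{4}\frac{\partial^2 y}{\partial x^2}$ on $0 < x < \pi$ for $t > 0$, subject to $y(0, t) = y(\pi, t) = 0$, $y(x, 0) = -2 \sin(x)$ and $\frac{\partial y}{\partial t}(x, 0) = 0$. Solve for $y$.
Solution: Separating variables: $y = \sum [A_n \cos(\omega_n t) + B_n \sin(\omega_n t)] \sin(nx)$, $\omega_n = n/2$. From ICs: $A_1=-2$.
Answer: $y(x, t) = -2 \sin(x) \cos(t/2)$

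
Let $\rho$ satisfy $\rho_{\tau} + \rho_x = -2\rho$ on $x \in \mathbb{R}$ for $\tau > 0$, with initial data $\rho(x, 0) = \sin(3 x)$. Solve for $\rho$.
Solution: Substitute $\rho = e^{-2\tau}u$, i.e. $u = e^{2\tau}\rho$.
By the product rule, $\rho_{\tau} = e^{-2\tau}(u_{\tau} - 2u)$, $\rho_x = e^{-2\tau}u_x$.
Substituting into the PDE and dividing by $e^{-2\tau}$: $u_{\tau} - 2u + u_x = -2u$.
The lower-order terms cancel, leaving the standard advection equation $u_{\tau} + u_x = 0$.
Initial data for $u$: $u(x,0) = \rho(x,0) = \sin(3 x)$.
Solve for $u$:
  By method of characteristics (waves move right with speed 1):
  Along characteristics $x - \tau =$ const, $u$ is constant, so $u(x,\tau) = f(x - \tau)$ with $f = u( \cdot , 0)$.
Hence $u(x,\tau) = \sin(3 x - 3 \tau)$.
Transform back: $\rho(x,\tau) = e^{-2\tau}u(x,\tau)$.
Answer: $\rho(x, \tau) = - e^{-2 \tau} \sin(3 \tau - 3 x)$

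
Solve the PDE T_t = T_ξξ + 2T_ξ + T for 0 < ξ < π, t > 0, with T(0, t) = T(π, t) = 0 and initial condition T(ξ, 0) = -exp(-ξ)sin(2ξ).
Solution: Substitute T = exp(-ξ)u, i.e. u = exp(ξ)T.
By the product rule, T_ξ = exp(-ξ)(u_ξ - u), T_ξξ = exp(-ξ)(u_ξξ - 2u_ξ + u), T_t = exp(-ξ)u_t.
Substituting into the PDE and dividing by exp(-ξ): u_t = (u_ξξ - 2u_ξ + u) + 2(u_ξ - u) + u.
The lower-order terms cancel, leaving the standard heat equation u_t = u_ξξ.
Initial data for u: u(ξ,0) = exp(ξ)T(ξ,0) = -sin(2ξ). The boundary conditions carry over: u(0,t) = u(π,t) = 0.
Solve for u:
  Using separation of variables u = X(ξ)G(t):
  Eigenfunctions: sin(nξ), n = 1, 2, 3, ...
  General solution: u(ξ, t) = Σ c_n sin(nξ) exp(-n² t)
  Matching u(ξ,0) = -sin(2ξ) term by term: c_2=-1.
Hence u(ξ,t) = -exp(-4t)sin(2ξ).
Transform back: T(ξ,t) = exp(-ξ)u(ξ,t).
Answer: T(ξ, t) = -exp(-4t)exp(-ξ)sin(2ξ)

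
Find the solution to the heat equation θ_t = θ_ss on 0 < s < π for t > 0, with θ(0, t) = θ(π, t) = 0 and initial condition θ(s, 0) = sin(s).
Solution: Separating variables: θ = Σ c_n exp(-n²t) sin(ns). From θ(s,0) = sin(s): c_1=1.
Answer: θ(s, t) = exp(-t)sin(s)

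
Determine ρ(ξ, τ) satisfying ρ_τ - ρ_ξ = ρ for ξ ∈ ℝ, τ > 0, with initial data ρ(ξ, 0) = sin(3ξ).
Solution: Substitute ρ = exp(τ)u.
Then ρ_τ = exp(τ)(u_τ + u), ρ_ξ = exp(τ)u_ξ; substituting and dividing by exp(τ), the lower-order terms cancel: u_τ - u_ξ = 0 (standard advection equation).
Data for u: u(ξ,0) = ρ(ξ,0) = sin(3ξ).
By characteristics (dξ/dτ = -1), u(ξ,τ) = f(ξ + τ) with f = u(·, 0).
So u(ξ,τ) = sin(3ξ + 3τ), and ρ(ξ,τ) = exp(τ)u(ξ,τ).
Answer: ρ(ξ, τ) = exp(τ)sin(3ξ + 3τ)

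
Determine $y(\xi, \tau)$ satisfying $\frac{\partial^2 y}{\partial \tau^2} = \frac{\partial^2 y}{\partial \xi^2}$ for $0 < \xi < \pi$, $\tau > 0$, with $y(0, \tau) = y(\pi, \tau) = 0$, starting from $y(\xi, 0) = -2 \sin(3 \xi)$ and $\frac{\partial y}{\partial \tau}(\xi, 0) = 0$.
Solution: Separating variables: $y = \sum [A_n \cos(\omega_n \tau) + B_n \sin(\omega_n \tau)] \sin(n\xi)$, $\omega_n = n$. From ICs: $A_3=-2$.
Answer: $y(\xi, \tau) = -2 \sin(3 \xi) \cos(3 \tau)$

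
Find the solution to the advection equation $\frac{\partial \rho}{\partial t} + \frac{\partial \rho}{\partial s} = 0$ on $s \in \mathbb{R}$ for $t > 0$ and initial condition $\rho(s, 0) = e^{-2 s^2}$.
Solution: By method of characteristics (waves move right with speed 1):
Along characteristics $s - t =$ const, $\rho$ is constant, so $\rho(s,t) = f(s - t)$ with $f = \rho( \cdot , 0)$.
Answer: $\rho(s, t) = e^{-2 (s - t)^2}$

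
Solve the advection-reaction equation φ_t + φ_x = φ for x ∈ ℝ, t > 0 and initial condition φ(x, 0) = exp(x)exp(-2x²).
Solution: Substitute φ = exp(x)u, i.e. u = exp(-x)φ.
By the product rule, φ_x = exp(x)(u_x + u), φ_t = exp(x)u_t.
Substituting into the PDE and dividing by exp(x): u_t + (u_x + u) = u.
The lower-order terms cancel, leaving the standard advection equation u_t + u_x = 0.
Initial data for u: u(x,0) = exp(-x)φ(x,0) = exp(-2x²).
Solve for u:
  By method of characteristics (waves move right with speed 1):
  Along characteristics x - t = const, u is constant, so u(x,t) = f(x - t) with f = u(·, 0).
Hence u(x,t) = exp(-2(-t + x)²).
Transform back: φ(x,t) = exp(x)u(x,t).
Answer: φ(x, t) = exp(x)exp(-2(-t + x)²)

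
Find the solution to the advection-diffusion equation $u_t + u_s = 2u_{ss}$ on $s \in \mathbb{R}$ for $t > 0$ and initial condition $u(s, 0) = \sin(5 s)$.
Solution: Change to a moving frame: let $\eta = s - t$, $\sigma = t$ and write $u(s,t) = w(\eta,\sigma)$.
By the chain rule $u_t = w_{\sigma} - w_{\eta}$, $u_s = w_{\eta}$, $u_{ss} = w_{\eta\eta}$.
Then $u_t + u_s = w_{\sigma}$: the advection term cancels and the PDE becomes the heat equation $w_{\sigma} = 2w_{\eta\eta}$ on $\eta \in \mathbb{R}$.
Initial data: $w(\eta,0) = u(\eta,0) = \sin(5 \eta)$.
On $\eta \in \mathbb{R}$ each mode satisfies $(\sin(n\eta))'' = -n^2 \sin(n\eta)$, so $e^{-2n^2\sigma} \sin(n\eta)$ solves the heat equation; by superposition $w(\eta,\sigma) = \sum c_n e^{-2n^2\sigma} \sin(n\eta)$.
Reading off the coefficients: $c_5=1$, so $w(\eta,\sigma) = e^{-50 \sigma} \sin(5 \eta)$.
Substituting back $\eta = s - t$, $\sigma = t$: $u(s,t) = w(s - t, t)$.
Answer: $u(s, t) = e^{-50 t} \sin(5 s - 5 t)$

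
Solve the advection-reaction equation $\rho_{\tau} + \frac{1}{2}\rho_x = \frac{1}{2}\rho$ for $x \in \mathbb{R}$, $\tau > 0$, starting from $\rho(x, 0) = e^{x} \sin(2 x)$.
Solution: Substitute $\rho = e^{x}u$.
Then $\rho_x = e^{x}(u_x + u)$, $\rho_{\tau} = e^{x}u_{\tau}$; substituting and dividing by $e^{x}$, the lower-order terms cancel: $u_{\tau} + \frac{1}{2}u_x = 0$ (standard advection equation).
Data for $u$: $u(x,0) = e^{-x}\rho(x,0) = \sin(2 x)$.
By characteristics ($dx/d\tau = 1/2$), $u(x,\tau) = f(x - \frac{1}{2}\tau)$ with $f = u( \cdot , 0)$.
So $u(x,\tau) = \sin(2 x - \tau)$, and $\rho(x,\tau) = e^{x}u(x,\tau)$.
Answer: $\rho(x, \tau) = - e^{x} \sin(\tau - 2 x)$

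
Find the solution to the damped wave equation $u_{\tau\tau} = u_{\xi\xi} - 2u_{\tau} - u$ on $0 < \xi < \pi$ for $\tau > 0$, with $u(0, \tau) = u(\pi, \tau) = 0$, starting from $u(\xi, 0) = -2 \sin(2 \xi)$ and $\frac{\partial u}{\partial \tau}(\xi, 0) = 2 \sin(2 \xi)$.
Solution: Substitute $u = e^{-\tau}w$, i.e. $w = e^{\tau}u$.
By the product rule, $u_{\tau} = e^{-\tau}(w_{\tau} - w)$, $u_{\tau\tau} = e^{-\tau}(w_{\tau\tau} - 2w_{\tau} + w)$, $u_{\xi\xi} = e^{-\tau}w_{\xi\xi}$.
Substituting into the PDE and dividing by $e^{-\tau}$: $w_{\tau\tau} - 2w_{\tau} + w = w_{\xi\xi} - 2(w_{\tau} - w) - w$.
The lower-order terms cancel, leaving the standard wave equation $w_{\tau\tau} = w_{\xi\xi}$.
Initial data for $w$: $w(\xi,0) = u(\xi,0) = -2 \sin(2 \xi)$; $w_{\tau}(\xi,0) = u_{\tau}(\xi,0) + u(\xi,0) = 0$. The boundary conditions carry over: $w(0,\tau) = w(\pi,\tau) = 0$.
Solve for $w$:
  Using separation of variables $w = X(\xi)T(\tau)$:
  Eigenfunctions: $\sin(n\xi)$, $n = 1, 2, 3, \ldots$
  General solution: $w(\xi, \tau) = \sum [A_n \cos(n \tau) + B_n \sin(n \tau)] \sin(n\xi)$
  From $w(\xi,0) = -2 \sin(2 \xi)$: $A_2=-2$. From $w_{\tau}(\xi,0) = 0$: all $B_n = 0$.
Hence $w(\xi,\tau) = -2 \sin(2 \xi) \cos(2 \tau)$.
Transform back: $u(\xi,\tau) = e^{-\tau}w(\xi,\tau)$.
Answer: $u(\xi, \tau) = -2 e^{-\tau} \sin(2 \xi) \cos(2 \tau)$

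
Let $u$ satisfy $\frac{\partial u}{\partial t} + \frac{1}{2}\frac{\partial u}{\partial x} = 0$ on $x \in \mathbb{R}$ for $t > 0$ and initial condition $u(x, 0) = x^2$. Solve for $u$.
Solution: By method of characteristics (waves move right with speed 1/2):
Along characteristics $x - \frac{1}{2}t =$ const, $u$ is constant, so $u(x,t) = f(x - \frac{1}{2}t)$ with $f = u( \cdot , 0)$.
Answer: $u(x, t) = \frac{1}{4} t^2 -  t x + x^2$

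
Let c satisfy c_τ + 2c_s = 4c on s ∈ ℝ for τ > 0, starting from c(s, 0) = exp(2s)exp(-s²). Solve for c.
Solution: Substitute c = exp(2s)u, i.e. u = exp(-2s)c.
By the product rule, c_s = exp(2s)(u_s + 2u), c_τ = exp(2s)u_τ.
Substituting into the PDE and dividing by exp(2s): u_τ + 2(u_s + 2u) = 4u.
The lower-order terms cancel, leaving the standard advection equation u_τ + 2u_s = 0.
Initial data for u: u(s,0) = exp(-2s)c(s,0) = exp(-s²).
Solve for u:
  By method of characteristics (waves move right with speed 2):
  Along characteristics s - 2τ = const, u is constant, so u(s,τ) = f(s - 2τ) with f = u(·, 0).
Hence u(s,τ) = exp(-(s - 2τ)²).
Transform back: c(s,τ) = exp(2s)u(s,τ).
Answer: c(s, τ) = exp(2s)exp(-(s - 2τ)²)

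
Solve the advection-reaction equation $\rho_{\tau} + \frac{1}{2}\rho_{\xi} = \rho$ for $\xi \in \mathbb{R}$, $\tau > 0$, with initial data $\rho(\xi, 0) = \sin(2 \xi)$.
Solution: Substitute $\rho = e^{\tau}u$.
Then $\rho_{\tau} = e^{\tau}(u_{\tau} + u)$, $\rho_{\xi} = e^{\tau}u_{\xi}$; substituting and dividing by $e^{\tau}$, the lower-order terms cancel: $u_{\tau} + \frac{1}{2}u_{\xi} = 0$ (standard advection equation).
Data for $u$: $u(\xi,0) = \rho(\xi,0) = \sin(2 \xi)$.
By characteristics ($d\xi/d\tau = 1/2$), $u(\xi,\tau) = f(\xi - \frac{1}{2}\tau)$ with $f = u( \cdot , 0)$.
So $u(\xi,\tau) = \sin(2 \xi - \tau)$, and $\rho(\xi,\tau) = e^{\tau}u(\xi,\tau)$.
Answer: $\rho(\xi, \tau) = - e^{\tau} \sin(\tau - 2 \xi)$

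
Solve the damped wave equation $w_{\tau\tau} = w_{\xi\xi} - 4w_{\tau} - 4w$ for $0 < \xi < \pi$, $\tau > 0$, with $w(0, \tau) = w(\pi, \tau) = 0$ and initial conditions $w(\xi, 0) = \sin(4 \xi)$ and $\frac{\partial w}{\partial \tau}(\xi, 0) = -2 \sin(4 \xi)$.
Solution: Substitute $w = e^{-2\tau}u$, i.e. $u = e^{2\tau}w$.
By the product rule, $w_{\tau} = e^{-2\tau}(u_{\tau} - 2u)$, $w_{\tau\tau} = e^{-2\tau}(u_{\tau\tau} - 4u_{\tau} + 4u)$, $w_{\xi\xi} = e^{-2\tau}u_{\xi\xi}$.
Substituting into the PDE and dividing by $e^{-2\tau}$: $u_{\tau\tau} - 4u_{\tau} + 4u = u_{\xi\xi} - 4(u_{\tau} - 2u) - 4u$.
The lower-order terms cancel, leaving the standard wave equation $u_{\tau\tau} = u_{\xi\xi}$.
Initial data for $u$: $u(\xi,0) = w(\xi,0) = \sin(4 \xi)$; $u_{\tau}(\xi,0) = w_{\tau}(\xi,0) + 2w(\xi,0) = 0$. The boundary conditions carry over: $u(0,\tau) = u(\pi,\tau) = 0$.
Solve for $u$:
  Using separation of variables $u = X(\xi)T(\tau)$:
  Eigenfunctions: $\sin(n\xi)$, $n = 1, 2, 3, \ldots$
  General solution: $u(\xi, \tau) = \sum [A_n \cos(n \tau) + B_n \sin(n \tau)] \sin(n\xi)$
  From $u(\xi,0) = \sin(4 \xi)$: $A_4=1$. From $u_{\tau}(\xi,0) = 0$: all $B_n = 0$.
Hence $u(\xi,\tau) = \sin(4 \xi) \cos(4 \tau)$.
Transform back: $w(\xi,\tau) = e^{-2\tau}u(\xi,\tau)$.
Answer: $w(\xi, \tau) = e^{-2 \tau} \sin(4 \xi) \cos(4 \tau)$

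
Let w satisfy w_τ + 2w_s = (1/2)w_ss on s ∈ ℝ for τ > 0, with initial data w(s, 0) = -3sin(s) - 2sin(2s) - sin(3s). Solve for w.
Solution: Change to a moving frame: let η = s - 2τ, σ = τ and write w(s,τ) = u(η,σ).
By the chain rule w_τ = u_σ - 2u_η, w_s = u_η, w_ss = u_ηη.
Then w_τ + 2w_s = u_σ: the advection term cancels and the PDE becomes the heat equation u_σ = (1/2)u_ηη on η ∈ ℝ.
Initial data: u(η,0) = w(η,0) = -3sin(η) - 2sin(2η) - sin(3η).
On η ∈ ℝ each mode satisfies (sin(nη))″ = -n² sin(nη), so exp(-n²σ/2) sin(nη) solves the heat equation; by superposition u(η,σ) = Σ c_n exp(-n²σ/2) sin(nη).
Reading off the coefficients: c_1=-3, c_2=-2, c_3=-1, so u(η,σ) = -2exp(-2σ)sin(2η) - 3exp(-σ/2)sin(η) - exp(-9σ/2)sin(3η).
Substituting back η = s - 2τ, σ = τ: w(s,τ) = u(s - 2τ, τ).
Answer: w(s, τ) = -2exp(-2τ)sin(2s - 4τ) - 3exp(-τ/2)sin(s - 2τ) - exp(-9τ/2)sin(3s - 6τ)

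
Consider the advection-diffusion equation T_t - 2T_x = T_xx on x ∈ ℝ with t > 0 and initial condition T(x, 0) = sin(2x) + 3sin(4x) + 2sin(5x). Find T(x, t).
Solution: Change to a moving frame: let η = x + 2t, σ = t and write T(x,t) = u(η,σ).
By the chain rule T_t = u_σ + 2u_η, T_x = u_η, T_xx = u_ηη.
Then T_t - 2T_x = u_σ: the advection term cancels and the PDE becomes the heat equation u_σ = u_ηη on η ∈ ℝ.
Initial data: u(η,0) = T(η,0) = sin(2η) + 3sin(4η) + 2sin(5η).
On η ∈ ℝ each mode satisfies (sin(nη))″ = -n² sin(nη), so exp(-n²σ) sin(nη) solves the heat equation; by superposition u(η,σ) = Σ c_n exp(-n²σ) sin(nη).
Reading off the coefficients: c_2=1, c_4=3, c_5=2, so u(η,σ) = exp(-4σ)sin(2η) + 3exp(-16σ)sin(4η) + 2exp(-25σ)sin(5η).
Substituting back η = x + 2t, σ = t: T(x,t) = u(x + 2t, t).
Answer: T(x, t) = exp(-4t)sin(4t + 2x) + 3exp(-16t)sin(8t + 4x) + 2exp(-25t)sin(10t + 5x)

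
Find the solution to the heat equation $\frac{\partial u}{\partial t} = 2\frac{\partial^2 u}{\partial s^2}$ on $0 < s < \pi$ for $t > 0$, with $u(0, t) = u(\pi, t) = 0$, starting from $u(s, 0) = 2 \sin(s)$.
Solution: Using separation of variables $u = X(s)T(t)$:
Eigenfunctions: $\sin(ns)$, $n = 1, 2, 3, \ldots$
General solution: $u(s, t) = \sum c_n \sin(ns) e^{-2n^2 t}$
Matching $u(s,0) = 2 \sin(s)$ term by term: $c_1=2$.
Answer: $u(s, t) = 2 e^{-2 t} \sin(s)$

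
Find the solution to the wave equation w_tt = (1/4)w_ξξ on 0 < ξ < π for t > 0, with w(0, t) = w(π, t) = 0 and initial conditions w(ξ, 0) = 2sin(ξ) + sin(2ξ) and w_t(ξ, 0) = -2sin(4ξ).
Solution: Using separation of variables w = X(ξ)T(t):
Eigenfunctions: sin(nξ), n = 1, 2, 3, ...
General solution: w(ξ, t) = Σ [A_n cos(n t/2) + B_n sin(n t/2)] sin(nξ)
From w(ξ,0) = 2sin(ξ) + sin(2ξ): A_1=2, A_2=1. From w_t(ξ,0) = -2sin(4ξ), using w_t(ξ,0) = Σ ω_n B_n sin(nξ) with ω_n = n/2: B_4 = (-2)/2 = -1.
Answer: w(ξ, t) = -sin(2t)sin(4ξ) + 2sin(ξ)cos(t/2) + sin(2ξ)cos(t)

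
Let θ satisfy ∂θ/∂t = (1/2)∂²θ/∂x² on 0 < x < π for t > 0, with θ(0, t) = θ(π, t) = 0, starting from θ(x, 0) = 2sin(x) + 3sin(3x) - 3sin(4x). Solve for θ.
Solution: Using separation of variables θ = X(x)G(t):
Eigenfunctions: sin(nx), n = 1, 2, 3, ...
General solution: θ(x, t) = Σ c_n sin(nx) exp(-n² t/2)
Matching θ(x,0) = 2sin(x) + 3sin(3x) - 3sin(4x) term by term: c_1=2, c_3=3, c_4=-3.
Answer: θ(x, t) = -3exp(-8t)sin(4x) + 2exp(-t/2)sin(x) + 3exp(-9t/2)sin(3x)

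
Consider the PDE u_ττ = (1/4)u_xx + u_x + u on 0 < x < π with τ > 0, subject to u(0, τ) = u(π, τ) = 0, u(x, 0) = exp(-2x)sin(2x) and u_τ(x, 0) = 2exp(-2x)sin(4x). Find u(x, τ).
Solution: Substitute u = exp(-2x)w.
Then u_x = exp(-2x)(w_x - 2w), u_xx = exp(-2x)(w_xx - 4w_x + 4w), u_ττ = exp(-2x)w_ττ; substituting and dividing by exp(-2x), the lower-order terms cancel: w_ττ = (1/4)w_xx (standard wave equation).
Data for w: w(x,0) = exp(2x)u(x,0) = sin(2x); w_τ(x,0) = exp(2x)u_τ(x,0) = 2sin(4x). The boundary conditions carry over: w(0,τ) = w(π,τ) = 0.
Separating variables: w = Σ [A_n cos(ω_n τ) + B_n sin(ω_n τ)] sin(nx), ω_n = n/2. From ICs (B_n = velocity coefficient / ω_n): A_2=1, B_4=1.
So w(x,τ) = sin(2x)cos(τ) + sin(4x)sin(2τ), and u(x,τ) = exp(-2x)w(x,τ).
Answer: u(x, τ) = exp(-2x)sin(2x)cos(τ) + exp(-2x)sin(4x)sin(2τ)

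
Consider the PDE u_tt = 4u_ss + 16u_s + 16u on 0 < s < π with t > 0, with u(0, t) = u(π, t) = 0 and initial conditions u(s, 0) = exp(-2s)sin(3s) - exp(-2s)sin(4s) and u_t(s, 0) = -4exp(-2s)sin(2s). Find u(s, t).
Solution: Substitute u = exp(-2s)w.
Then u_s = exp(-2s)(w_s - 2w), u_ss = exp(-2s)(w_ss - 4w_s + 4w), u_tt = exp(-2s)w_tt; substituting and dividing by exp(-2s), the lower-order terms cancel: w_tt = 4w_ss (standard wave equation).
Data for w: w(s,0) = exp(2s)u(s,0) = sin(3s) - sin(4s); w_t(s,0) = exp(2s)u_t(s,0) = -4sin(2s). The boundary conditions carry over: w(0,t) = w(π,t) = 0.
Separating variables: w = Σ [A_n cos(ω_n t) + B_n sin(ω_n t)] sin(ns), ω_n = 2n. From ICs (B_n = velocity coefficient / ω_n): A_3=1, A_4=-1, B_2=-1.
So w(s,t) = -sin(2s)sin(4t) + sin(3s)cos(6t) - sin(4s)cos(8t), and u(s,t) = exp(-2s)w(s,t).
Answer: u(s, t) = -exp(-2s)sin(2s)sin(4t) + exp(-2s)sin(3s)cos(6t) - exp(-2s)sin(4s)cos(8t)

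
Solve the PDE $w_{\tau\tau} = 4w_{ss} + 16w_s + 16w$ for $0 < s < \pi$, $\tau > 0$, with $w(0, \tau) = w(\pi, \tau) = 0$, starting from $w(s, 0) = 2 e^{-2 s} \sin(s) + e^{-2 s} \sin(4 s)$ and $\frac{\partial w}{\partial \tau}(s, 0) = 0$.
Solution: Substitute $w = e^{-2s}u$, i.e. $u = e^{2s}w$.
By the product rule, $w_s = e^{-2s}(u_s - 2u)$, $w_{ss} = e^{-2s}(u_{ss} - 4u_s + 4u)$, $w_{\tau\tau} = e^{-2s}u_{\tau\tau}$.
Substituting into the PDE and dividing by $e^{-2s}$: $u_{\tau\tau} = 4(u_{ss} - 4u_s + 4u) + 16(u_s - 2u) + 16u$.
The lower-order terms cancel, leaving the standard wave equation $u_{\tau\tau} = 4u_{ss}$.
Initial data for $u$: $u(s,0) = e^{2s}w(s,0) = 2 \sin(s) + \sin(4 s)$; $u_{\tau}(s,0) = e^{2s}w_{\tau}(s,0) = 0$. The boundary conditions carry over: $u(0,\tau) = u(\pi,\tau) = 0$.
Solve for $u$:
  Using separation of variables $u = X(s)T(\tau)$:
  Eigenfunctions: $\sin(ns)$, $n = 1, 2, 3, \ldots$
  General solution: $u(s, \tau) = \sum [A_n \cos(2n \tau) + B_n \sin(2n \tau)] \sin(ns)$
  From $u(s,0) = 2 \sin(s) + \sin(4 s)$: $A_1=2, A_4=1$. From $u_{\tau}(s,0) = 0$: all $B_n = 0$.
Hence $u(s,\tau) = 2 \sin(s) \cos(2 \tau) + \sin(4 s) \cos(8 \tau)$.
Transform back: $w(s,\tau) = e^{-2s}u(s,\tau)$.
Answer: $w(s, \tau) = 2 e^{-2 s} \sin(s) \cos(2 \tau) + e^{-2 s} \sin(4 s) \cos(8 \tau)$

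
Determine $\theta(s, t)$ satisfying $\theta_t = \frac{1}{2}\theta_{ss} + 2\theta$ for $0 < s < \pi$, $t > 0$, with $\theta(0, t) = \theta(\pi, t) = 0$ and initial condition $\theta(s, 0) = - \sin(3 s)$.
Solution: Substitute $\theta = e^{2t}u$, i.e. $u = e^{-2t}\theta$.
By the product rule, $\theta_t = e^{2t}(u_t + 2u)$, $\theta_{ss} = e^{2t}u_{ss}$.
Substituting into the PDE and dividing by $e^{2t}$: $u_t + 2u = \frac{1}{2}u_{ss} + 2u$.
The lower-order terms cancel, leaving the standard heat equation $u_t = \frac{1}{2}u_{ss}$.
Initial data for $u$: $u(s,0) = \theta(s,0) = - \sin(3 s)$. The boundary conditions carry over: $u(0,t) = u(\pi,t) = 0$.
Solve for $u$:
  Using separation of variables $u = X(s)G(t)$:
  Eigenfunctions: $\sin(ns)$, $n = 1, 2, 3, \ldots$
  General solution: $u(s, t) = \sum c_n \sin(ns) e^{-n^2 t/2}$
  Matching $u(s,0) = - \sin(3 s)$ term by term: $c_3=-1$.
Hence $u(s,t) = - e^{-9 t/2} \sin(3 s)$.
Transform back: $\theta(s,t) = e^{2t}u(s,t)$.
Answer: $\theta(s, t) = - e^{-5 t/2} \sin(3 s)$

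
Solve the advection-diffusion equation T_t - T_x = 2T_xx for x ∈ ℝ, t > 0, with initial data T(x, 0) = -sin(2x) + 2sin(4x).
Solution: Change to a moving frame: let η = x + t, σ = t and write T(x,t) = u(η,σ).
By the chain rule T_t = u_σ + u_η, T_x = u_η, T_xx = u_ηη.
Then T_t - T_x = u_σ: the advection term cancels and the PDE becomes the heat equation u_σ = 2u_ηη on η ∈ ℝ.
Initial data: u(η,0) = T(η,0) = -sin(2η) + 2sin(4η).
On η ∈ ℝ each mode satisfies (sin(nη))″ = -n² sin(nη), so exp(-2n²σ) sin(nη) solves the heat equation; by superposition u(η,σ) = Σ c_n exp(-2n²σ) sin(nη).
Reading off the coefficients: c_2=-1, c_4=2, so u(η,σ) = -exp(-8σ)sin(2η) + 2exp(-32σ)sin(4η).
Substituting back η = x + t, σ = t: T(x,t) = u(x + t, t).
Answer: T(x, t) = -exp(-8t)sin(2t + 2x) + 2exp(-32t)sin(4t + 4x)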